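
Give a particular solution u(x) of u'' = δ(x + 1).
\frac{|x + 1|}{2}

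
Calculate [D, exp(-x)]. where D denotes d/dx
- e^{- x}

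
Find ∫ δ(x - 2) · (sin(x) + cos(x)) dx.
\cos{\left(2 \right)} + \sin{\left(2 \right)}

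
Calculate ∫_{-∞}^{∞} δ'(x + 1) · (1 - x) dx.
1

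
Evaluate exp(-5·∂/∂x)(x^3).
x^{3} - 15 x^{2} + 75 x - 125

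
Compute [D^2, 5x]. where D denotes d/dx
10D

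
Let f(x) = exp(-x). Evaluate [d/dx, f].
- e^{- x}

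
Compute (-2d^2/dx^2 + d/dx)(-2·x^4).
8 x^{2} \left(6 - x\right)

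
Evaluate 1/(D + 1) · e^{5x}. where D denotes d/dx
\frac{e^{5 x}}{6}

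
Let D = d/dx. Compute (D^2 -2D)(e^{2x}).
0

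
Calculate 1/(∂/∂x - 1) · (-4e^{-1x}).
2 e^{- x}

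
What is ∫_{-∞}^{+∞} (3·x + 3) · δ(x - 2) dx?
9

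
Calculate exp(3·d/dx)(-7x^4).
- 7 x^{4} - 84 x^{3} - 378 x^{2} - 756 x - 567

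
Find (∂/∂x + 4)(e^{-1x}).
3 e^{- x}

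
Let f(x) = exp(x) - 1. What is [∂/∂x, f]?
e^{x}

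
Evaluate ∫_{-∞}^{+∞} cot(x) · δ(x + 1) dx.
- \cot{\left(1 \right)}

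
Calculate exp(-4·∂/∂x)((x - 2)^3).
x^{3} - 18 x^{2} + 108 x - 216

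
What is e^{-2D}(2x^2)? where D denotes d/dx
2 x^{2} - 8 x + 8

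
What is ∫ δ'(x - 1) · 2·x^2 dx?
-4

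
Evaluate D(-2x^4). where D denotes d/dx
- 8 x^{3}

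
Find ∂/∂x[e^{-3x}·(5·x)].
5 \left(1 - 3 x\right) e^{- 3 x}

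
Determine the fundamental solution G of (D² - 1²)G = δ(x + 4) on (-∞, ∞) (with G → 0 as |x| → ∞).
-\frac{e^{-|x + 4|}}{2}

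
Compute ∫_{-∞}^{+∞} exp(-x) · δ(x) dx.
1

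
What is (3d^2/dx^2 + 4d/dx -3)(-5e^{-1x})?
20 e^{- x}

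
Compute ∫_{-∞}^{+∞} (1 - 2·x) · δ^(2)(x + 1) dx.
0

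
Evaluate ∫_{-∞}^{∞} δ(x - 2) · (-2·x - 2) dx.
-6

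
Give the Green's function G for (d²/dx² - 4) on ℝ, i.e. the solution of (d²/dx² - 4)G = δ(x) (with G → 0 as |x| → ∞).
-\frac{e^{-2|x|}}{4}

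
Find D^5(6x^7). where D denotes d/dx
15120 x^{2}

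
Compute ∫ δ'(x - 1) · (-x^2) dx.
2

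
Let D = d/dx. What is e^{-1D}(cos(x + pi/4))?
\cos{\left(x - 1 + \frac{\pi}{4} \right)}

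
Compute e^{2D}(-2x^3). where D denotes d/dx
- 2 x^{3} - 12 x^{2} - 24 x - 16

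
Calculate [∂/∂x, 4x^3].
12 x^{2}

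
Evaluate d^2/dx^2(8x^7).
336 x^{5}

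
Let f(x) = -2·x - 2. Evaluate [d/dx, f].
-2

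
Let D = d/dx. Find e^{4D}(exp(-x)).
e^{- x - 4}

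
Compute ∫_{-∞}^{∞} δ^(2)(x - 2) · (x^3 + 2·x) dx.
12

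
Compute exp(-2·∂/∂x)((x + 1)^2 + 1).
x^{2} - 2 x + 2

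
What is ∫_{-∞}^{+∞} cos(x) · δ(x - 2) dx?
\cos{\left(2 \right)}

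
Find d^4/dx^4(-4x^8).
- 6720 x^{4}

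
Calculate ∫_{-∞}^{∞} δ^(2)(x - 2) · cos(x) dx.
- \cos{\left(2 \right)}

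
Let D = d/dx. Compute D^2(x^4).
12 x^{2}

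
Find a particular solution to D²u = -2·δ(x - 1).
-|x - 1|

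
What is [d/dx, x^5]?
5 x^{4}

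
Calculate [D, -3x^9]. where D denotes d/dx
- 27 x^{8}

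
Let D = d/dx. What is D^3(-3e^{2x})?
- 24 e^{2 x}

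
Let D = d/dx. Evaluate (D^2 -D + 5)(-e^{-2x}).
- 11 e^{- 2 x}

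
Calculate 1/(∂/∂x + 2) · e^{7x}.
\frac{e^{7 x}}{9}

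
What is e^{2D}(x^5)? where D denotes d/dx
x^{5} + 10 x^{4} + 40 x^{3} + 80 x^{2} + 80 x + 32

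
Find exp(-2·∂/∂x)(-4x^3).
- 4 x^{3} + 24 x^{2} - 48 x + 32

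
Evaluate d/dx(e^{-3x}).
- 3 e^{- 3 x}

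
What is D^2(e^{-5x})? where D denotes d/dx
25 e^{- 5 x}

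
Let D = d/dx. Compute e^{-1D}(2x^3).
2 x^{3} - 6 x^{2} + 6 x - 2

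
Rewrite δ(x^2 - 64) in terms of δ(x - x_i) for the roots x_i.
\frac{\delta(x - 8) + \delta(x + 8)}{16}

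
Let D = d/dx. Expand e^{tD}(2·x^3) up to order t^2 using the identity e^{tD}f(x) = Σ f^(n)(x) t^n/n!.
2 x \left(3 t^{2} + 3 t x + x^{2}\right)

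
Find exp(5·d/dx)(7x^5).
7 x^{5} + 175 x^{4} + 1750 x^{3} + 8750 x^{2} + 21875 x + 21875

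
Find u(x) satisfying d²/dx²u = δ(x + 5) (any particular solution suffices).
\frac{|x + 5|}{2}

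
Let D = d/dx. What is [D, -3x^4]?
- 12 x^{3}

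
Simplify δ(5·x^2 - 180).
\frac{\delta(x - 6) + \delta(x + 6)}{60}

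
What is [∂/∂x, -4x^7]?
- 28 x^{6}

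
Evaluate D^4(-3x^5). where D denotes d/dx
- 360 x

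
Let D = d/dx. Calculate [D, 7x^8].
56 x^{7}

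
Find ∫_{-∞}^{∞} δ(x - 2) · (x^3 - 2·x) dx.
4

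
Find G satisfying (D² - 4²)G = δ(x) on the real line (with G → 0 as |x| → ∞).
-\frac{e^{-4|x|}}{8}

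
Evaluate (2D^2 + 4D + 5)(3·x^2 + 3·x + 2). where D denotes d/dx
15 x^{2} + 39 x + 34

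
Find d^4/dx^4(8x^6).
2880 x^{2}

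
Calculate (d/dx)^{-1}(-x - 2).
- \frac{x^{2}}{2} - 2 x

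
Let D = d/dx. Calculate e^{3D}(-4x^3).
- 4 x^{3} - 36 x^{2} - 108 x - 108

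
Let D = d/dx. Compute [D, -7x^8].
- 56 x^{7}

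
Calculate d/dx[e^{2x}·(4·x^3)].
x^{2} \left(8 x + 12\right) e^{2 x}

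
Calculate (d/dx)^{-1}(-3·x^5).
- \frac{x^{6}}{2}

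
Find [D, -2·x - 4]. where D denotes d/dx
-2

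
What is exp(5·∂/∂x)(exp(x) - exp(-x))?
2 \sinh{\left(x + 5 \right)}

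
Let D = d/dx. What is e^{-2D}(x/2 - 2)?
\frac{x}{2} - 3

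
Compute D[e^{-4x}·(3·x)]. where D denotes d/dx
3 \left(1 - 4 x\right) e^{- 4 x}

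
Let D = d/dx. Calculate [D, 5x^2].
10 x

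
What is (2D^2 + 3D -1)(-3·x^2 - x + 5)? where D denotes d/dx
3 x^{2} - 17 x - 20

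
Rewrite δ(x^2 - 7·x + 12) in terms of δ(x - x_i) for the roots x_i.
\frac{\delta(x - 4) + \delta(x - 3)}{1}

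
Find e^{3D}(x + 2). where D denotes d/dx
x + 5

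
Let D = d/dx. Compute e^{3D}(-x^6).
- x^{6} - 18 x^{5} - 135 x^{4} - 540 x^{3} - 1215 x^{2} - 1458 x - 729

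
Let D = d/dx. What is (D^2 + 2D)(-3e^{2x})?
- 24 e^{2 x}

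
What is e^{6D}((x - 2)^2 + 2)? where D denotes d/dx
x^{2} + 8 x + 18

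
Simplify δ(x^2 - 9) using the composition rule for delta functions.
\frac{\delta(x - 3) + \delta(x + 3)}{6}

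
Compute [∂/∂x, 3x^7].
21 x^{6}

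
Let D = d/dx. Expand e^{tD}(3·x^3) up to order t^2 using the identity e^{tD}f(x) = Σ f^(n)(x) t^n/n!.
3 x \left(3 t^{2} + 3 t x + x^{2}\right)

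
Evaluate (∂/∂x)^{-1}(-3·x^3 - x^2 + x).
- \frac{3 x^{4}}{4} - \frac{x^{3}}{3} + \frac{x^{2}}{2}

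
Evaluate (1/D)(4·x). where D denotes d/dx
2 x^{2}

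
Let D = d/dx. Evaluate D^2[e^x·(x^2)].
\left(x^{2} + 4 x + 2\right) e^{x}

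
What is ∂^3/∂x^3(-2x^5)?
- 120 x^{2}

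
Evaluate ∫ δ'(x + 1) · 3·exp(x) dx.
- \frac{3}{e}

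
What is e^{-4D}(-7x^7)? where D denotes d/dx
- 7 x^{7} + 196 x^{6} - 2352 x^{5} + 15680 x^{4} - 62720 x^{3} + 150528 x^{2} - 200704 x + 114688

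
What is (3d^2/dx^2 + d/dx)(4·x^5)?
20 x^{3} \left(x + 12\right)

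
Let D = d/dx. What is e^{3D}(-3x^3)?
- 3 x^{3} - 27 x^{2} - 81 x - 81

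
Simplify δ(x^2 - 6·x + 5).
\frac{\delta(x - 5) + \delta(x - 1)}{4}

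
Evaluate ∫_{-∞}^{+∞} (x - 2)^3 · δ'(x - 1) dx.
-3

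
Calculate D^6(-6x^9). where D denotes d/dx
- 362880 x^{3}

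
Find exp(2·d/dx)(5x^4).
5 x^{4} + 40 x^{3} + 120 x^{2} + 160 x + 80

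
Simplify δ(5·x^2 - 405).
\frac{\delta(x - 9) + \delta(x + 9)}{90}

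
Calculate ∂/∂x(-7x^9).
- 63 x^{8}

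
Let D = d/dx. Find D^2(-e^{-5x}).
- 25 e^{- 5 x}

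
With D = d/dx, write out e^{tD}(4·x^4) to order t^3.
4 x \left(4 t^{3} + 6 t^{2} x + 4 t x^{2} + x^{3}\right)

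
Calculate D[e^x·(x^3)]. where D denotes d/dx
x^{2} \left(x + 3\right) e^{x}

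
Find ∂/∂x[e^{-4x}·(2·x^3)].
x^{2} \left(6 - 8 x\right) e^{- 4 x}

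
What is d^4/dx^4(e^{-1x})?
e^{- x}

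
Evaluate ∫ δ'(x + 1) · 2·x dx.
-2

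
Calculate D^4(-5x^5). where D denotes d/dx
- 600 x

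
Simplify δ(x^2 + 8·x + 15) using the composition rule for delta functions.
\frac{\delta(x + 3) + \delta(x + 5)}{2}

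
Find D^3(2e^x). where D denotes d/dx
2 e^{x}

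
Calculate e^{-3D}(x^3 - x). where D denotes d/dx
x^{3} - 9 x^{2} + 26 x - 24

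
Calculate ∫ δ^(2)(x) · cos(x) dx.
-1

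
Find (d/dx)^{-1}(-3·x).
- \frac{3 x^{2}}{2}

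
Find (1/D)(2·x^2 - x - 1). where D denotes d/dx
\frac{2 x^{3}}{3} - \frac{x^{2}}{2} - x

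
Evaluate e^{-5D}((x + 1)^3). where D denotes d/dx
x^{3} - 12 x^{2} + 48 x - 64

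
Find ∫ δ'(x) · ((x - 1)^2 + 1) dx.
2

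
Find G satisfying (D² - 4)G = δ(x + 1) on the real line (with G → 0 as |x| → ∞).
-\frac{e^{-2|x + 1|}}{4}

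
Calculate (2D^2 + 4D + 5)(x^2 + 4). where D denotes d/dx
5 x^{2} + 8 x + 24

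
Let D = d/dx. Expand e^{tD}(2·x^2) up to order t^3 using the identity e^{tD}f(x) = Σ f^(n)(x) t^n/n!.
2 t^{2} + 4 t x + 2 x^{2}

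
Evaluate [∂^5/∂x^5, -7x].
-35\frac{d^{4}}{dx^{4}}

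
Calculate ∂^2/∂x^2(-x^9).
- 72 x^{7}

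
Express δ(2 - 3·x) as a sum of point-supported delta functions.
\frac{\delta(x - 2/3)}{3}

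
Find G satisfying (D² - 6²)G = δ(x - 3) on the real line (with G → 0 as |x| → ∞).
-\frac{e^{-6|x - 3|}}{12}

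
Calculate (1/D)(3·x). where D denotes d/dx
\frac{3 x^{2}}{2}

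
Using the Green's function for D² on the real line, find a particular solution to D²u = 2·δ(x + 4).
|x + 4|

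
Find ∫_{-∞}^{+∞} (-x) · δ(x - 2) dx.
-2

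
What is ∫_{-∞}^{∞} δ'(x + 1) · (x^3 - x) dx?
-2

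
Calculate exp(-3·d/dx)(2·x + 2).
2 x - 4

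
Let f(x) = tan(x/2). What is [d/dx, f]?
\frac{1}{\cos{\left(x \right)} + 1}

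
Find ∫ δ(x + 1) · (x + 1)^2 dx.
0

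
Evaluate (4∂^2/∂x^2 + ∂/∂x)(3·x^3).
9 x \left(x + 8\right)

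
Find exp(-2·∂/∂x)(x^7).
x^{7} - 14 x^{6} + 84 x^{5} - 280 x^{4} + 560 x^{3} - 672 x^{2} + 448 x - 128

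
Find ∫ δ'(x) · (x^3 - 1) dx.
0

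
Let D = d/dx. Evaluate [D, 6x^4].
24 x^{3}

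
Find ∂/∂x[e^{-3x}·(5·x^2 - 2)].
\left(- 15 x^{2} + 10 x + 6\right) e^{- 3 x}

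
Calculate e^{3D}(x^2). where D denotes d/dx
x^{2} + 6 x + 9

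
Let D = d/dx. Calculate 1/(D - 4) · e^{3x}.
- e^{3 x}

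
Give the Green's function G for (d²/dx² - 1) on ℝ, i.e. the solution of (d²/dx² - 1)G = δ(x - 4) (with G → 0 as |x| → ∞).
-\frac{e^{-|x - 4|}}{2}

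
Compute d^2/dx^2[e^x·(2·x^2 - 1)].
\left(2 x^{2} + 8 x + 3\right) e^{x}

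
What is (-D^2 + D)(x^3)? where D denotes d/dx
3 x \left(x - 2\right)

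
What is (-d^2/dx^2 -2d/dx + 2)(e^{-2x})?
2 e^{- 2 x}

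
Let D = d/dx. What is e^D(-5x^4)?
- 5 x^{4} - 20 x^{3} - 30 x^{2} - 20 x - 5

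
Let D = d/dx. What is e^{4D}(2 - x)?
- x - 2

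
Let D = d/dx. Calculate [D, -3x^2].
- 6 x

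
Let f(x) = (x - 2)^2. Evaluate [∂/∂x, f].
2 x - 4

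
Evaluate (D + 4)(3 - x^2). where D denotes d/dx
- 4 x^{2} - 2 x + 12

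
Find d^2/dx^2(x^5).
20 x^{3}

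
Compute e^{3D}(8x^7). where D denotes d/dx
8 x^{7} + 168 x^{6} + 1512 x^{5} + 7560 x^{4} + 22680 x^{3} + 40824 x^{2} + 40824 x + 17496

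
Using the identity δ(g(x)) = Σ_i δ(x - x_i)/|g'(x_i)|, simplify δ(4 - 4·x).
\frac{\delta(x - 1)}{4}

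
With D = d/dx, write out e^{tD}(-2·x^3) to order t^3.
- 2 t^{3} - 6 t^{2} x - 6 t x^{2} - 2 x^{3}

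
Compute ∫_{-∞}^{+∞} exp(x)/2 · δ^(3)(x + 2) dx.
- \frac{1}{2 e^{2}}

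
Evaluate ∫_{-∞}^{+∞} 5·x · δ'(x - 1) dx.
-5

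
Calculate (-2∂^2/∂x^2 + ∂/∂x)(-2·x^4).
8 x^{2} \left(6 - x\right)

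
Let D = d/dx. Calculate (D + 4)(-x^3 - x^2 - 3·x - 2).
- 4 x^{3} - 7 x^{2} - 14 x - 11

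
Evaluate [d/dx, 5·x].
5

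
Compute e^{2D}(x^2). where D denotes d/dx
x^{2} + 4 x + 4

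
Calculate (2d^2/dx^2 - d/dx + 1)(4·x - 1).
4 x - 5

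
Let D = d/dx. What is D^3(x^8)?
336 x^{5}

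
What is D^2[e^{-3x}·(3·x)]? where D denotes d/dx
9 \left(3 x - 2\right) e^{- 3 x}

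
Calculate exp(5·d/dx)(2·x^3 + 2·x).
2 x^{3} + 30 x^{2} + 152 x + 260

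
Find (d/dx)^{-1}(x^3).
\frac{x^{4}}{4}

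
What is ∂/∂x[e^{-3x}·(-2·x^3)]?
6 x^{2} \left(x - 1\right) e^{- 3 x}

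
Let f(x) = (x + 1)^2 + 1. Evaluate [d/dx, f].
2 x + 2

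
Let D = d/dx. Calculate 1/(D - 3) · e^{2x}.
- e^{2 x}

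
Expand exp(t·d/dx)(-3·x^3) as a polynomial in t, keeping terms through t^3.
- 3 t^{3} - 9 t^{2} x - 9 t x^{2} - 3 x^{3}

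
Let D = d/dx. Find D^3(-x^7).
- 210 x^{4}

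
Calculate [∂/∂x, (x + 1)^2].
2 x + 2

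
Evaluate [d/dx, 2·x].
2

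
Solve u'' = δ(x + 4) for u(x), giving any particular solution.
\frac{|x + 4|}{2}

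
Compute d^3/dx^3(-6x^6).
- 720 x^{3}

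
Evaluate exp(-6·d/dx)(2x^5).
2 x^{5} - 60 x^{4} + 720 x^{3} - 4320 x^{2} + 12960 x - 15552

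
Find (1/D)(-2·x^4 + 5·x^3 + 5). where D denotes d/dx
- \frac{2 x^{5}}{5} + \frac{5 x^{4}}{4} + 5 x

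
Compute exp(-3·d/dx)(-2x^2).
- 2 x^{2} + 12 x - 18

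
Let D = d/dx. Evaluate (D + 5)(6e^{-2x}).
18 e^{- 2 x}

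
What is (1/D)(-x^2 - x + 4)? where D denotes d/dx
- \frac{x^{3}}{3} - \frac{x^{2}}{2} + 4 x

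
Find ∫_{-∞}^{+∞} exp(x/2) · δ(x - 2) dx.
e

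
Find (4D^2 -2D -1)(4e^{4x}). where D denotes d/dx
220 e^{4 x}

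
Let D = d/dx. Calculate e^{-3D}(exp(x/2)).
e^{\frac{x}{2} - \frac{3}{2}}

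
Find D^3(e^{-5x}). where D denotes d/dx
- 125 e^{- 5 x}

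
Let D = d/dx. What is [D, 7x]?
7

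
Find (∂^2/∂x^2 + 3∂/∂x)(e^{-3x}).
0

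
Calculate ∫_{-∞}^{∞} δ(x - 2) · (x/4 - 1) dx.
- \frac{1}{2}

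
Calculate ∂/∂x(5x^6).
30 x^{5}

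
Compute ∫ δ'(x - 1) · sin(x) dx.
- \cos{\left(1 \right)}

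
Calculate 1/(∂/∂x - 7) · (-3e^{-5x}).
\frac{e^{- 5 x}}{4}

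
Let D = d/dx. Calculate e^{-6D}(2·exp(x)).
2 e^{x - 6}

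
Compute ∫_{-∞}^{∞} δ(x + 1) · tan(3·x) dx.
- \tan{\left(3 \right)}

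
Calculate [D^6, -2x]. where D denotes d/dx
-12D^{5}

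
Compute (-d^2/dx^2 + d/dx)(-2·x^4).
8 x^{2} \left(3 - x\right)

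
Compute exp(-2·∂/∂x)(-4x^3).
- 4 x^{3} + 24 x^{2} - 48 x + 32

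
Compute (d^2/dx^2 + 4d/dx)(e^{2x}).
12 e^{2 x}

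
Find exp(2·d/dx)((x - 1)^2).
x^{2} + 2 x + 1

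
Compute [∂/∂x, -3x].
-3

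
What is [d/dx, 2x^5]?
10 x^{4}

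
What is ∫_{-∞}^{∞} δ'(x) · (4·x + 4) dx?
-4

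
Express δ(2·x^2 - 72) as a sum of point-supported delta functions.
\frac{\delta(x - 6) + \delta(x + 6)}{24}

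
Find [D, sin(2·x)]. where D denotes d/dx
2 \cos{\left(2 x \right)}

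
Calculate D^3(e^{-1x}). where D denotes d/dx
- e^{- x}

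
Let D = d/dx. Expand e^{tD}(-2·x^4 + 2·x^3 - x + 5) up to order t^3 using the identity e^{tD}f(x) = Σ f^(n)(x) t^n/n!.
- t^{3} \left(8 x - 2\right) - 6 t^{2} x \left(2 x - 1\right) - t \left(8 x^{3} - 6 x^{2} + 1\right) - 2 x^{4} + 2 x^{3} - x + 5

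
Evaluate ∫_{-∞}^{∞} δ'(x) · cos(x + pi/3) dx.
\frac{\sqrt{3}}{2}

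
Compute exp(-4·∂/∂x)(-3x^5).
- 3 x^{5} + 60 x^{4} - 480 x^{3} + 1920 x^{2} - 3840 x + 3072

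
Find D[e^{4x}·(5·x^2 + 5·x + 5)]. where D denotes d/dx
\left(20 x^{2} + 30 x + 25\right) e^{4 x}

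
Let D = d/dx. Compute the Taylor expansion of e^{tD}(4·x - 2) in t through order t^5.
4 t + 4 x - 2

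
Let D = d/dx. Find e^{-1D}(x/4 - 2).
\frac{x}{4} - \frac{9}{4}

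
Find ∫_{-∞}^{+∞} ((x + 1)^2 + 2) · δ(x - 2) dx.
11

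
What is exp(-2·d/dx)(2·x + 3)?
2 x - 1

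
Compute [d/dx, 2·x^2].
4 x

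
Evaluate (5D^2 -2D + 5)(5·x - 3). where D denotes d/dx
25 x - 25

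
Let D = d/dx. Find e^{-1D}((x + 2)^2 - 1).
x \left(x + 2\right)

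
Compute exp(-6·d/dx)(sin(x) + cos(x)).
\sqrt{2} \cos{\left(- x + \frac{\pi}{4} + 6 \right)}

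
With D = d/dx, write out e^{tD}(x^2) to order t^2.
t^{2} + 2 t x + x^{2}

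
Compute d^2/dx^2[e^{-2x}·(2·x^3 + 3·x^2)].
2 \left(4 x^{3} - 6 x^{2} - 6 x + 3\right) e^{- 2 x}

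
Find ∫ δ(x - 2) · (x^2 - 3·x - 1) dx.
-3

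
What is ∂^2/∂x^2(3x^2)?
6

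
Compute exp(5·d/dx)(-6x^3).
- 6 x^{3} - 90 x^{2} - 450 x - 750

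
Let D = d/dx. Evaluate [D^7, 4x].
28D^{6}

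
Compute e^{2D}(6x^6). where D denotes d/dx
6 x^{6} + 72 x^{5} + 360 x^{4} + 960 x^{3} + 1440 x^{2} + 1152 x + 384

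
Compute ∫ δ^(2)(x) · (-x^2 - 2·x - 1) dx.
-2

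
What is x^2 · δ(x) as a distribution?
0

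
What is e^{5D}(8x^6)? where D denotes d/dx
8 x^{6} + 240 x^{5} + 3000 x^{4} + 20000 x^{3} + 75000 x^{2} + 150000 x + 125000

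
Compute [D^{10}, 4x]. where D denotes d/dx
40D^{9}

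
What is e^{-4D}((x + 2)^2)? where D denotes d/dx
x^{2} - 4 x + 4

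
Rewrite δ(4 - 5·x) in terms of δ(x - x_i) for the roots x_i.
\frac{\delta(x - 4/5)}{5}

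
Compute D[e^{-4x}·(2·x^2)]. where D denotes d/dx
4 x \left(1 - 2 x\right) e^{- 4 x}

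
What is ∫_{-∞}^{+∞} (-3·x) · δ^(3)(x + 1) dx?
0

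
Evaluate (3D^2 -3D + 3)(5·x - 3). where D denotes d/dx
15 x - 24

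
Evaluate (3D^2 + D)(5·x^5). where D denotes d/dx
25 x^{3} \left(x + 12\right)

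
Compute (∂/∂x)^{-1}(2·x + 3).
x^{2} + 3 x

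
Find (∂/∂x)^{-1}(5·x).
\frac{5 x^{2}}{2}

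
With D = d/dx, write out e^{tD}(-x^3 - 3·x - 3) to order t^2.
- 3 t^{2} x - 3 t \left(x^{2} + 1\right) - x^{3} - 3 x - 3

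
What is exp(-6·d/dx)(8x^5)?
8 x^{5} - 240 x^{4} + 2880 x^{3} - 17280 x^{2} + 51840 x - 62208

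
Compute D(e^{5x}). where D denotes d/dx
5 e^{5 x}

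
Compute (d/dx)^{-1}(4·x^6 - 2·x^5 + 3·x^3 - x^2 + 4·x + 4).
\frac{4 x^{7}}{7} - \frac{x^{6}}{3} + \frac{3 x^{4}}{4} - \frac{x^{3}}{3} + 2 x^{2} + 4 x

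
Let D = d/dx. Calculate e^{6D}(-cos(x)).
- \cos{\left(x + 6 \right)}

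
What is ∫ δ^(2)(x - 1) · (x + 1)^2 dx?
2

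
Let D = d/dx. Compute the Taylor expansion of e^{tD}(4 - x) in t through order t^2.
- t - x + 4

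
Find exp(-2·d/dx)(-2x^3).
- 2 x^{3} + 12 x^{2} - 24 x + 16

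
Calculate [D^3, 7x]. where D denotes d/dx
21D^{2}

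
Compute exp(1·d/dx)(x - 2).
x - 1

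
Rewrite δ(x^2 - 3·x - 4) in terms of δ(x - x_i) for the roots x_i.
\frac{\delta(x + 1) + \delta(x - 4)}{5}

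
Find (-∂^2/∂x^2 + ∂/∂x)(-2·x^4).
8 x^{2} \left(3 - x\right)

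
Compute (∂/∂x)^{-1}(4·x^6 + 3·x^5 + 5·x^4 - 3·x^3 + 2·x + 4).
\frac{4 x^{7}}{7} + \frac{x^{6}}{2} + x^{5} - \frac{3 x^{4}}{4} + x^{2} + 4 x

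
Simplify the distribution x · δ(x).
0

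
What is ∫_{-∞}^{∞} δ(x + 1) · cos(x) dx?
\cos{\left(1 \right)}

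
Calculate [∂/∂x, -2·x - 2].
-2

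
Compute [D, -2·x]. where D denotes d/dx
-2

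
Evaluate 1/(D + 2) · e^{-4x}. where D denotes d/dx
- \frac{e^{- 4 x}}{2}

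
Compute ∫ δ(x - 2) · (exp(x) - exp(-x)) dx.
2 \sinh{\left(2 \right)}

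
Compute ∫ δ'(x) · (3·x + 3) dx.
-3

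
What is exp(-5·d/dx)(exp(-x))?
e^{5 - x}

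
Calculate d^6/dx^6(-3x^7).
- 15120 x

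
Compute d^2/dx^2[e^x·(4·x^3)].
4 x \left(x^{2} + 6 x + 6\right) e^{x}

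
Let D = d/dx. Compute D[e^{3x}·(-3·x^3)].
9 x^{2} \left(- x - 1\right) e^{3 x}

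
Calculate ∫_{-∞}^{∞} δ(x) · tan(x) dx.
0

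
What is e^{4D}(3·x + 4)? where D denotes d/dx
3 x + 16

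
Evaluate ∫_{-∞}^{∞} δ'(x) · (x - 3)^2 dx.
6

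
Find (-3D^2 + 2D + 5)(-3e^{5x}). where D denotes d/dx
180 e^{5 x}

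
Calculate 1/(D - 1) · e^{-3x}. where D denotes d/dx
- \frac{e^{- 3 x}}{4}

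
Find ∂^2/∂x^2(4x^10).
360 x^{8}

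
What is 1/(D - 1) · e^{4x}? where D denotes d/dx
\frac{e^{4 x}}{3}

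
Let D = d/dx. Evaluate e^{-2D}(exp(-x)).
e^{2 - x}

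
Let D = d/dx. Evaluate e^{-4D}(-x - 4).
- x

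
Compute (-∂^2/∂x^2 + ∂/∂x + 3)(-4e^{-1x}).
- 4 e^{- x}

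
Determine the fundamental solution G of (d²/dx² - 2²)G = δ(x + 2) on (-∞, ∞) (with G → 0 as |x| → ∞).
-\frac{e^{-2|x + 2|}}{4}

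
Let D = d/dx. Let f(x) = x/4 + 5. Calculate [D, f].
\frac{1}{4}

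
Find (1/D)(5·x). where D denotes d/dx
\frac{5 x^{2}}{2}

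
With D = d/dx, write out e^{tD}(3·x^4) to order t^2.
3 x^{2} \left(6 t^{2} + 4 t x + x^{2}\right)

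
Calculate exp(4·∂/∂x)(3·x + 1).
3 x + 13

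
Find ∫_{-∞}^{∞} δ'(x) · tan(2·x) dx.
-2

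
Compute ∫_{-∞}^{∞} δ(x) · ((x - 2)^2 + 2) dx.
6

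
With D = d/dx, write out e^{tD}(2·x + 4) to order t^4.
2 t + 2 x + 4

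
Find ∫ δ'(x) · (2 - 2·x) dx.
2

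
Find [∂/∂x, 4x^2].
8 x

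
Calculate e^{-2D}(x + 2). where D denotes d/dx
x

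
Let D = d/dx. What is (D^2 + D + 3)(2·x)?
6 x + 2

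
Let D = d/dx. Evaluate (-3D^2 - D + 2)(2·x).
4 x - 2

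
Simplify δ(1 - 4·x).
\frac{\delta(x - 1/4)}{4}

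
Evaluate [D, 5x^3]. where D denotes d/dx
15 x^{2}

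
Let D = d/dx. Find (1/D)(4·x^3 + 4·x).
x^{4} + 2 x^{2}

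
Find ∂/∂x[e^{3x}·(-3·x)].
\left(- 9 x - 3\right) e^{3 x}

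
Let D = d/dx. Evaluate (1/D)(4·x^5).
\frac{2 x^{6}}{3}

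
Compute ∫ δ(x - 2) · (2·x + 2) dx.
6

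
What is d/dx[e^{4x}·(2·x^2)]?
4 x \left(2 x + 1\right) e^{4 x}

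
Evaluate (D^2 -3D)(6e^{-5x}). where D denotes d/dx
240 e^{- 5 x}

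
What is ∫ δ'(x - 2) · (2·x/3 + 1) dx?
- \frac{2}{3}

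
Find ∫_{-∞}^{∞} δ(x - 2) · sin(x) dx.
\sin{\left(2 \right)}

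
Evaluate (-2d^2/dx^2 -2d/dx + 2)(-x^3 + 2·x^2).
- 2 x^{3} + 10 x^{2} + 4 x - 8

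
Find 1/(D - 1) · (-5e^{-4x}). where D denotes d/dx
e^{- 4 x}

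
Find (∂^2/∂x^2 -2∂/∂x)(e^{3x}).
3 e^{3 x}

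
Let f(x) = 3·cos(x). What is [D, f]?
- 3 \sin{\left(x \right)}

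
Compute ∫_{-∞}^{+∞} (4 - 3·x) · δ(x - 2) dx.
-2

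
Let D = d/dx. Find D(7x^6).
42 x^{5}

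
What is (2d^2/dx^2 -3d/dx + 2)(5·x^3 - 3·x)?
10 x^{3} - 45 x^{2} + 54 x + 9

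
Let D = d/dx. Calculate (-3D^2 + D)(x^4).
4 x^{2} \left(x - 9\right)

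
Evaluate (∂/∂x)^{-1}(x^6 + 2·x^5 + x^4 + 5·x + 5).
\frac{x^{7}}{7} + \frac{x^{6}}{3} + \frac{x^{5}}{5} + \frac{5 x^{2}}{2} + 5 x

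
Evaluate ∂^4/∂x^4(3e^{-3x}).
243 e^{- 3 x}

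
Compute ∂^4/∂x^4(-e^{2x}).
- 16 e^{2 x}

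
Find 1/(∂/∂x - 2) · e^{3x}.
e^{3 x}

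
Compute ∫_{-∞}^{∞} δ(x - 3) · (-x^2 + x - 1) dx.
-7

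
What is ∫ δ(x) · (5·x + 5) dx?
5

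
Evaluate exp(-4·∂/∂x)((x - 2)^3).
x^{3} - 18 x^{2} + 108 x - 216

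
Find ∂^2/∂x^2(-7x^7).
- 294 x^{5}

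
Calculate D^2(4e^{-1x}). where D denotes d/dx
4 e^{- x}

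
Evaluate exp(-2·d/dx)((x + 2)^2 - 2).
x^{2} - 2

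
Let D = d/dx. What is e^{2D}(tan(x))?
\tan{\left(x + 2 \right)}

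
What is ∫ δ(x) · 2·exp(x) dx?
2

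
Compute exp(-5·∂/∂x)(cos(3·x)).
\cos{\left(3 x - 15 \right)}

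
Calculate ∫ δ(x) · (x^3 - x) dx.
0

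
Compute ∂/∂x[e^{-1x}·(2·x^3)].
2 x^{2} \left(3 - x\right) e^{- x}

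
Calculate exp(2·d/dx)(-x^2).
- x^{2} - 4 x - 4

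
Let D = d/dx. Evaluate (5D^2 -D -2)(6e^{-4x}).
492 e^{- 4 x}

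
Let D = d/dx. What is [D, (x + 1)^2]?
2 x + 2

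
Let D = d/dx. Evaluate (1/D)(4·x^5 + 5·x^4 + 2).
\frac{2 x^{6}}{3} + x^{5} + 2 x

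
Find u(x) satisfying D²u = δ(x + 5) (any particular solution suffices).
\frac{|x + 5|}{2}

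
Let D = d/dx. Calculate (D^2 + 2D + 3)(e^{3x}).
18 e^{3 x}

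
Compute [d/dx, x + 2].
1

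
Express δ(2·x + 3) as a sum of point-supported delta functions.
\frac{\delta(x + 3/2)}{2}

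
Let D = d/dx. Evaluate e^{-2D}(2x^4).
2 x^{4} - 16 x^{3} + 48 x^{2} - 64 x + 32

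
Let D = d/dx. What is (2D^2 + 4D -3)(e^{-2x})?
- 3 e^{- 2 x}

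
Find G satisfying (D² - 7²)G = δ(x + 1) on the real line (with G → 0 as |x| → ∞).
-\frac{e^{-7|x + 1|}}{14}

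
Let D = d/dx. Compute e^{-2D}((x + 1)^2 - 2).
x^{2} - 2 x - 1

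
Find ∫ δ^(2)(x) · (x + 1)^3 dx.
6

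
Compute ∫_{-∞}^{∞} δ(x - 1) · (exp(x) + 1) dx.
1 + e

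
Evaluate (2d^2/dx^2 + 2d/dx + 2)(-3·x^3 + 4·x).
- 6 x^{3} - 18 x^{2} - 28 x + 8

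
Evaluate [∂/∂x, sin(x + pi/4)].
\cos{\left(x + \frac{\pi}{4} \right)}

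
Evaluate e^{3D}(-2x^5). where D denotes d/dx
- 2 x^{5} - 30 x^{4} - 180 x^{3} - 540 x^{2} - 810 x - 486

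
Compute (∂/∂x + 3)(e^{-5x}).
- 2 e^{- 5 x}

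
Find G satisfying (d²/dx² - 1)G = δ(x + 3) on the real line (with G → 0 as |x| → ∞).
-\frac{e^{-|x + 3|}}{2}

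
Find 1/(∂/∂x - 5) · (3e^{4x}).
- 3 e^{4 x}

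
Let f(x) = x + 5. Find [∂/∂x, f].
1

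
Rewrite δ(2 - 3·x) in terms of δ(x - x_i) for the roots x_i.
\frac{\delta(x - 2/3)}{3}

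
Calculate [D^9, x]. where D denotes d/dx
9D^{8}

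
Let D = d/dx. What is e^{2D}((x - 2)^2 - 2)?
x^{2} - 2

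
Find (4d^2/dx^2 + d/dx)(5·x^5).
25 x^{3} \left(x + 16\right)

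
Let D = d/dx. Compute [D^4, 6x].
24D^{3}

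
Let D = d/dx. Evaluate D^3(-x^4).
- 24 x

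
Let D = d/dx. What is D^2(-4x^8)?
- 224 x^{6}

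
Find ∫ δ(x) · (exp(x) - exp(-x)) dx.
0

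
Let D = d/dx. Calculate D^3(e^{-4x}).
- 64 e^{- 4 x}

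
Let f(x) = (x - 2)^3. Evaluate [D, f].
3 \left(x - 2\right)^{2}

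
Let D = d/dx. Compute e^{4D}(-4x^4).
- 4 x^{4} - 64 x^{3} - 384 x^{2} - 1024 x - 1024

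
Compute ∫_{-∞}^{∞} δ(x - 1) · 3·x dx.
3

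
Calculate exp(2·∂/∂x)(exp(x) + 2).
e^{x + 2} + 2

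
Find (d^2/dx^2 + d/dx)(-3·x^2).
- 6 x - 6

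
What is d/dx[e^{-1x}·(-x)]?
\left(x - 1\right) e^{- x}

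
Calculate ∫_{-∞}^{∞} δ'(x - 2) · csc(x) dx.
\cot{\left(2 \right)} \csc{\left(2 \right)}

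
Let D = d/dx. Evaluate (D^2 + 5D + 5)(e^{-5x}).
5 e^{- 5 x}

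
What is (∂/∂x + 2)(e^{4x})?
6 e^{4 x}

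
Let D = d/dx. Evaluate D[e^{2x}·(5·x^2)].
10 x \left(x + 1\right) e^{2 x}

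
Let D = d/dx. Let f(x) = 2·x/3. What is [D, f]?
\frac{2}{3}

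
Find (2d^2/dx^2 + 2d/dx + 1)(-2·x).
- 2 x - 4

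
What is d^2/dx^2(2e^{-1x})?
2 e^{- x}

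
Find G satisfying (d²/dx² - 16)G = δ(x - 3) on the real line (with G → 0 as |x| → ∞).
-\frac{e^{-4|x - 3|}}{8}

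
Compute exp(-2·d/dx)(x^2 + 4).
x^{2} - 4 x + 8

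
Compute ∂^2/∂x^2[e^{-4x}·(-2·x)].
16 \left(1 - 2 x\right) e^{- 4 x}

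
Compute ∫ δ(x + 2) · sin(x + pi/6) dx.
\cos{\left(\frac{\pi}{3} + 2 \right)}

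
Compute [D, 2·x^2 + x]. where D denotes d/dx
4 x + 1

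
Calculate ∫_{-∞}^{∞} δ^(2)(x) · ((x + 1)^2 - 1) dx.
2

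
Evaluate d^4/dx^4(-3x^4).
-72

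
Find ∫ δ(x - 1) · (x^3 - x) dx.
0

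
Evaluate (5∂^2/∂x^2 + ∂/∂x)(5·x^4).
20 x^{2} \left(x + 15\right)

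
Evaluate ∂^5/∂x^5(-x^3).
0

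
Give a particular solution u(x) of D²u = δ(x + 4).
\frac{|x + 4|}{2}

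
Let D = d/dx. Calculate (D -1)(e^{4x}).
3 e^{4 x}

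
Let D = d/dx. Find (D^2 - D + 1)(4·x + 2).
4 x - 2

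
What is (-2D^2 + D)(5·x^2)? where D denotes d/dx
10 x - 20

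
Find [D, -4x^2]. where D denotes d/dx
- 8 x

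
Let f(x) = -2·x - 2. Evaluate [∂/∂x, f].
-2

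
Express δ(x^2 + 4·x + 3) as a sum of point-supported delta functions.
\frac{\delta(x + 1) + \delta(x + 3)}{2}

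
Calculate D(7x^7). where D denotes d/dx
49 x^{6}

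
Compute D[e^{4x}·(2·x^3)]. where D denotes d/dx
x^{2} \left(8 x + 6\right) e^{4 x}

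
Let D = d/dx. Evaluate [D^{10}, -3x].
-30D^{9}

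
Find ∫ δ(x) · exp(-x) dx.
1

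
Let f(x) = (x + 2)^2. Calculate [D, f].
2 x + 4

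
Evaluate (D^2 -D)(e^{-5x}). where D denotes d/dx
30 e^{- 5 x}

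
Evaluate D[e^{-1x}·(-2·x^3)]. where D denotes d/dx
2 x^{2} \left(x - 3\right) e^{- x}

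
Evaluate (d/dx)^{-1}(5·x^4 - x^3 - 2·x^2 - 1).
x^{5} - \frac{x^{4}}{4} - \frac{2 x^{3}}{3} - x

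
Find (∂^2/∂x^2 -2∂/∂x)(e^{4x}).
8 e^{4 x}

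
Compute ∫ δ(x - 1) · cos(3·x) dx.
\cos{\left(3 \right)}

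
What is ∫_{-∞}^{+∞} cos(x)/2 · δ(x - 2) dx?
\frac{\cos{\left(2 \right)}}{2}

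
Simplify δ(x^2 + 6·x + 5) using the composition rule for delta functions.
\frac{\delta(x + 5) + \delta(x + 1)}{4}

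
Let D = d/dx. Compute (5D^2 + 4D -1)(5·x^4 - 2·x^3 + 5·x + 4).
- 5 x^{4} + 82 x^{3} + 276 x^{2} - 65 x + 16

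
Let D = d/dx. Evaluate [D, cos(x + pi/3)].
- \sin{\left(x + \frac{\pi}{3} \right)}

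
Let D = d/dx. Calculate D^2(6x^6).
180 x^{4}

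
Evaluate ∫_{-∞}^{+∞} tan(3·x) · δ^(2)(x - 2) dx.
\frac{18 \tan{\left(6 \right)}}{\cos^{2}{\left(6 \right)}}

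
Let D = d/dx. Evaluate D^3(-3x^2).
0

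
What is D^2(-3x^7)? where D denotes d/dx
- 126 x^{5}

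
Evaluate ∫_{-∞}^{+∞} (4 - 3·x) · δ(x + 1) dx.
7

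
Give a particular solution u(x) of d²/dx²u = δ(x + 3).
\frac{|x + 3|}{2}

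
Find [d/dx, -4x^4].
- 16 x^{3}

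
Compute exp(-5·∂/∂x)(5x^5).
5 x^{5} - 125 x^{4} + 1250 x^{3} - 6250 x^{2} + 15625 x - 15625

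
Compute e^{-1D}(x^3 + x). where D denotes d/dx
x^{3} - 3 x^{2} + 4 x - 2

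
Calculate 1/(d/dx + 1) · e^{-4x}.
- \frac{e^{- 4 x}}{3}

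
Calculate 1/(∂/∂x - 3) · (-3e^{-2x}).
\frac{3 e^{- 2 x}}{5}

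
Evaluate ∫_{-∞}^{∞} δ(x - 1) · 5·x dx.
5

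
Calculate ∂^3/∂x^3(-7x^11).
- 6930 x^{8}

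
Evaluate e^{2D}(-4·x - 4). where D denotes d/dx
- 4 x - 12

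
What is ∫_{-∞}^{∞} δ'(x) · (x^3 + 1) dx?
0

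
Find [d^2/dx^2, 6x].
12\frac{d}{dx}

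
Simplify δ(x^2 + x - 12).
\frac{\delta(x + 4) + \delta(x - 3)}{7}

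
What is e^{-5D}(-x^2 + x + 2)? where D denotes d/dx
- x^{2} + 11 x - 28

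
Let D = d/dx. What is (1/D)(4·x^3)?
x^{4}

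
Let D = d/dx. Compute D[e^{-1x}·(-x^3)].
x^{2} \left(x - 3\right) e^{- x}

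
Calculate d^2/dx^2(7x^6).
210 x^{4}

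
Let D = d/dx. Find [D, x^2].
2 x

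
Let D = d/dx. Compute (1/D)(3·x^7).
\frac{3 x^{8}}{8}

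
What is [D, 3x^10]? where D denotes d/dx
30 x^{9}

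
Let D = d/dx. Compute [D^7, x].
7D^{6}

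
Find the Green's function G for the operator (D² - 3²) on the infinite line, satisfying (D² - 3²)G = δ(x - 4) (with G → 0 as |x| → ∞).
-\frac{e^{-3|x - 4|}}{6}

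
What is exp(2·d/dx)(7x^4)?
7 x^{4} + 56 x^{3} + 168 x^{2} + 224 x + 112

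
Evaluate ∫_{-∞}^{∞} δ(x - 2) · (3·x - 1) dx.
5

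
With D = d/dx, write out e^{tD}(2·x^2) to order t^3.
2 t^{2} + 4 t x + 2 x^{2}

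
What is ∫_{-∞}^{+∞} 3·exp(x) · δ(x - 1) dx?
3 e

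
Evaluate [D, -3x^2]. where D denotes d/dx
- 6 x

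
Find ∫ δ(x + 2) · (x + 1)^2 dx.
1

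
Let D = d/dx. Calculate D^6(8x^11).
2661120 x^{5}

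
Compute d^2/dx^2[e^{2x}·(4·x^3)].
8 x \left(2 x^{2} + 6 x + 3\right) e^{2 x}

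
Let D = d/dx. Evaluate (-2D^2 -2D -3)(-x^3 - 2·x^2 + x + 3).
3 x^{3} + 12 x^{2} + 17 x - 3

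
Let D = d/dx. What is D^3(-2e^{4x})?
- 128 e^{4 x}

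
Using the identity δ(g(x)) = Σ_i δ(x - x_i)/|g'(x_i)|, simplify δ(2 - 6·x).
\frac{\delta(x - 1/3)}{6}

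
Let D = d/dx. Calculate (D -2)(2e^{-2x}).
- 8 e^{- 2 x}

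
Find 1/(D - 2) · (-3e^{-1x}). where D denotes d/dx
e^{- x}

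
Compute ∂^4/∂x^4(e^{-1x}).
e^{- x}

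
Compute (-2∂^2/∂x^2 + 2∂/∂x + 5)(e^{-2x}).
- 7 e^{- 2 x}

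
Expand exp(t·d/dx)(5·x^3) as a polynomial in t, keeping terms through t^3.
5 t^{3} + 15 t^{2} x + 15 t x^{2} + 5 x^{3}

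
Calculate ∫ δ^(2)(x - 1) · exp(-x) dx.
e^{-1}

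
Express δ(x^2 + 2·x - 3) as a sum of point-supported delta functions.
\frac{\delta(x - 1) + \delta(x + 3)}{4}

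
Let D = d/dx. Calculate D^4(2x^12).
23760 x^{8}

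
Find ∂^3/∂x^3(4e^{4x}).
256 e^{4 x}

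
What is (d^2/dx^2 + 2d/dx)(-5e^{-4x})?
- 40 e^{- 4 x}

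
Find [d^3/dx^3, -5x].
-15\frac{d^{2}}{dx^{2}}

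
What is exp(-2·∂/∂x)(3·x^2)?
3 x^{2} - 12 x + 12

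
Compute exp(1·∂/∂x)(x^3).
x^{3} + 3 x^{2} + 3 x + 1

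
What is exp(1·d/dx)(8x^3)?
8 x^{3} + 24 x^{2} + 24 x + 8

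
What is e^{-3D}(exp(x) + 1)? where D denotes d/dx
e^{x - 3} + 1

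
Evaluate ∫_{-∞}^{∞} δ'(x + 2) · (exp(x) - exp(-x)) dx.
- 2 \cosh{\left(2 \right)}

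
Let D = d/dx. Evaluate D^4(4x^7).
3360 x^{3}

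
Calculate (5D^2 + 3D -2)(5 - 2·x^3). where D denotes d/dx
4 x^{3} - 18 x^{2} - 60 x - 10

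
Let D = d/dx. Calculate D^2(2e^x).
2 e^{x}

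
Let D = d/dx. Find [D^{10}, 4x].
40D^{9}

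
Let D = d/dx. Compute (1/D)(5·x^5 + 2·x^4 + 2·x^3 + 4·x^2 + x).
\frac{5 x^{6}}{6} + \frac{2 x^{5}}{5} + \frac{x^{4}}{2} + \frac{4 x^{3}}{3} + \frac{x^{2}}{2}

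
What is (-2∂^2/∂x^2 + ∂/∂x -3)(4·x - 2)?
10 - 12 x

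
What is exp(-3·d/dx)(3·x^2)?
3 x^{2} - 18 x + 27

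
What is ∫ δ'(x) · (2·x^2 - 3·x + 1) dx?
3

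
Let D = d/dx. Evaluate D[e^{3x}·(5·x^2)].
5 x \left(3 x + 2\right) e^{3 x}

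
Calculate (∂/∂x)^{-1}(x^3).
\frac{x^{4}}{4}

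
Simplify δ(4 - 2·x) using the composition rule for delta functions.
\frac{\delta(x - 2)}{2}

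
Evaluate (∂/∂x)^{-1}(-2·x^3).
- \frac{x^{4}}{2}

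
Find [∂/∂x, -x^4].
- 4 x^{3}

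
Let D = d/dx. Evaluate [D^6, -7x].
-42D^{5}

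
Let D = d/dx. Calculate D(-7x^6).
- 42 x^{5}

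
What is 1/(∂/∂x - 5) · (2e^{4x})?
- 2 e^{4 x}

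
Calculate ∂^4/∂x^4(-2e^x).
- 2 e^{x}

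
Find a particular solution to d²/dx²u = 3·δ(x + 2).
\frac{3|x + 2|}{2}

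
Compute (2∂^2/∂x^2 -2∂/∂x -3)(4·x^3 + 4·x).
- 12 x^{3} - 24 x^{2} + 36 x - 8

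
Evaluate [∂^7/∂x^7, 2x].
14\frac{d^{6}}{dx^{6}}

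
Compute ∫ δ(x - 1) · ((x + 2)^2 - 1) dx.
8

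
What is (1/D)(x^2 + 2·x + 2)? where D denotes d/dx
\frac{x^{3}}{3} + x^{2} + 2 x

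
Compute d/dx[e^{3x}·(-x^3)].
3 x^{2} \left(- x - 1\right) e^{3 x}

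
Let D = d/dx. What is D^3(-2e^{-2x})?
16 e^{- 2 x}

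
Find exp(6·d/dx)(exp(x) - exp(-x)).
2 \sinh{\left(x + 6 \right)}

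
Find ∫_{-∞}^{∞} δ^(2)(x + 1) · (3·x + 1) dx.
0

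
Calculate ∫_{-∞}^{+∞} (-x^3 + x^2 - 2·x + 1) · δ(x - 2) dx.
-7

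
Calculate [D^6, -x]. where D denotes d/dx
-6D^{5}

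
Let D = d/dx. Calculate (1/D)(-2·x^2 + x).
- \frac{2 x^{3}}{3} + \frac{x^{2}}{2}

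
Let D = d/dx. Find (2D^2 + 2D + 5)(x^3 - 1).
5 x^{3} + 6 x^{2} + 12 x - 5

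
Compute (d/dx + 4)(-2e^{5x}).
- 18 e^{5 x}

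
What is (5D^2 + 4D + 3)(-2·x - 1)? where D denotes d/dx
- 6 x - 11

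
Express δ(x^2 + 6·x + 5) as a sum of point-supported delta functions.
\frac{\delta(x + 5) + \delta(x + 1)}{4}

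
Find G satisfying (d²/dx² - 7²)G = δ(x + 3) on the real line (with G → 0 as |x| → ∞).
-\frac{e^{-7|x + 3|}}{14}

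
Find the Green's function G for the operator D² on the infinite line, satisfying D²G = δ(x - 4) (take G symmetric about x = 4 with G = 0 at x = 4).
\frac{|x - 4|}{2}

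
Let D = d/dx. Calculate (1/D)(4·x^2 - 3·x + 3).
\frac{4 x^{3}}{3} - \frac{3 x^{2}}{2} + 3 x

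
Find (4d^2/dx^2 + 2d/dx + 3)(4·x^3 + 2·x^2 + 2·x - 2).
12 x^{3} + 30 x^{2} + 110 x + 14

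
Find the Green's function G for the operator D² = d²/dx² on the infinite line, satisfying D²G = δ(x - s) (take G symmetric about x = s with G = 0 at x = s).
\frac{|x - s|}{2}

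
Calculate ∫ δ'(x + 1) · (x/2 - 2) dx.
- \frac{1}{2}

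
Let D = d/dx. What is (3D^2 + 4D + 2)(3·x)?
6 x + 12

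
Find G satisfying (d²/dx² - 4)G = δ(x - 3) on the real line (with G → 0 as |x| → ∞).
-\frac{e^{-2|x - 3|}}{4}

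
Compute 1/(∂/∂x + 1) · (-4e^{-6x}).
\frac{4 e^{- 6 x}}{5}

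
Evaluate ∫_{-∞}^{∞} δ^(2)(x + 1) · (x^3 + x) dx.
-6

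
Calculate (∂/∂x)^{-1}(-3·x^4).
- \frac{3 x^{5}}{5}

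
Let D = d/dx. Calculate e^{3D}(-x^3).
- x^{3} - 9 x^{2} - 27 x - 27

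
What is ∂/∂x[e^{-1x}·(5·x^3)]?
5 x^{2} \left(3 - x\right) e^{- x}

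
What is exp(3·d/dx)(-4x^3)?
- 4 x^{3} - 36 x^{2} - 108 x - 108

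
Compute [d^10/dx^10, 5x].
50\frac{d^{9}}{dx^{9}}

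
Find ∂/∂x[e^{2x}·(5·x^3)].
x^{2} \left(10 x + 15\right) e^{2 x}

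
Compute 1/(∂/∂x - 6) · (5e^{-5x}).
- \frac{5 e^{- 5 x}}{11}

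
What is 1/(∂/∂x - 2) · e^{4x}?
\frac{e^{4 x}}{2}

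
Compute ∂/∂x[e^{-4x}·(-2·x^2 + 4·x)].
4 \left(2 x^{2} - 5 x + 1\right) e^{- 4 x}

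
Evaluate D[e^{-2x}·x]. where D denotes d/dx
\left(1 - 2 x\right) e^{- 2 x}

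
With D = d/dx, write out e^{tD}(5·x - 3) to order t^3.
5 t + 5 x - 3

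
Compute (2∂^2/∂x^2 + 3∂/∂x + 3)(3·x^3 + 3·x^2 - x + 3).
9 x^{3} + 36 x^{2} + 51 x + 18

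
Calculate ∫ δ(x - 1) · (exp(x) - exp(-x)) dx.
2 \sinh{\left(1 \right)}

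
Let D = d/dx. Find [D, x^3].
3 x^{2}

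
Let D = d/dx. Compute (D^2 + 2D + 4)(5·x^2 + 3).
20 x^{2} + 20 x + 22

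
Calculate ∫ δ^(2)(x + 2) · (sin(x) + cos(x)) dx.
- \cos{\left(2 \right)} + \sin{\left(2 \right)}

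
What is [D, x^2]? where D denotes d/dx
2 x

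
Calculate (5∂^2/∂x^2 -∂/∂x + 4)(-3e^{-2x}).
- 78 e^{- 2 x}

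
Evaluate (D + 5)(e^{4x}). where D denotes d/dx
9 e^{4 x}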